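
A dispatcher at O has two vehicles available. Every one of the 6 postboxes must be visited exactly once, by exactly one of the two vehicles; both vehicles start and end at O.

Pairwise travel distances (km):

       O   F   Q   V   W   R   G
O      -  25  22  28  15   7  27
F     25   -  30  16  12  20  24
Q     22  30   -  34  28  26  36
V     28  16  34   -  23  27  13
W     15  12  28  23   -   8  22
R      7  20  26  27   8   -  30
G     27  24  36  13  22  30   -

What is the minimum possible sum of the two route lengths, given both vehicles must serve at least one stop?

Minimum combined distance: 127 km.

Try each way of splitting the stops between the two vehicles (each non-empty) and, for each split, find the best tour for each vehicle:
  {F} + {Q, V, W, R, G}: 50 + 106 = 156
  {Q} + {F, V, W, R, G}: 44 + 83 = 127
  {F, Q} + {V, W, R, G}: 77 + 78 = 155
  {V} + {F, Q, W, R, G}: 56 + 109 = 165
  {F, V} + {Q, W, R, G}: 69 + 95 = 164
  {Q, V} + {F, W, R, G}: 84 + 78 = 162
  … (31 splits in total)
Best: vehicle 1 O → Q → O = 44; vehicle 2 O → R → W → F → V → G → O = 83; combined 127.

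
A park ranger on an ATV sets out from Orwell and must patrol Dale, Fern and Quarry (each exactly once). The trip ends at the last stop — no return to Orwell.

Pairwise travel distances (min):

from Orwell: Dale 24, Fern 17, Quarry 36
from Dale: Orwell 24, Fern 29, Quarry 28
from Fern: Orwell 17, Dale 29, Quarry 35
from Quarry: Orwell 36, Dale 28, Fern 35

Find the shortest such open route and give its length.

There are 3! = 6 possible orderings.
Orwell → Dale → Fern → Quarry: 24+29+35 = 88
Orwell → Dale → Quarry → Fern: 24+28+35 = 87
Orwell → Fern → Dale → Quarry: 17+29+28 = 74
Orwell → Fern → Quarry → Dale: 17+35+28 = 80
Orwell → Quarry → Dale → Fern: 36+28+29 = 93
Orwell → Quarry → Fern → Dale: 36+35+29 = 100
The minimum is 74.
One shortest path: Orwell → Fern → Dale → Quarry.

Minimum one-way distance = 74 min.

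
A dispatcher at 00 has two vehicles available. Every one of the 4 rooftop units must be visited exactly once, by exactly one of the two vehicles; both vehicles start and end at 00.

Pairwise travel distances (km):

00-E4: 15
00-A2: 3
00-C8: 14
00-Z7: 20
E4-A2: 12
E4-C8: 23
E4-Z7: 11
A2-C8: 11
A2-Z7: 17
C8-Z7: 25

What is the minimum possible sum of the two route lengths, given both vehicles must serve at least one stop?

71 km — the smallest possible combined total.

There are 2^3 − 1 = 7 ways to divide the 4 stops into two non-empty groups. For each, the best each vehicle can do is its own shortest tour through its group:
  {E4} + {A2, C8, Z7}: 30 + 59 = 89
  {A2} + {E4, C8, Z7}: 6 + 65 = 71
  {E4, A2} + {C8, Z7}: 30 + 59 = 89
  {C8} + {E4, A2, Z7}: 28 + 46 = 74
  {E4, C8} + {A2, Z7}: 52 + 40 = 92
  {A2, C8} + {E4, Z7}: 28 + 46 = 74
  … (7 splits in total)
Best: vehicle 1 00 → A2 → 00 = 6; vehicle 2 00 → E4 → Z7 → C8 → 00 = 65; combined 71.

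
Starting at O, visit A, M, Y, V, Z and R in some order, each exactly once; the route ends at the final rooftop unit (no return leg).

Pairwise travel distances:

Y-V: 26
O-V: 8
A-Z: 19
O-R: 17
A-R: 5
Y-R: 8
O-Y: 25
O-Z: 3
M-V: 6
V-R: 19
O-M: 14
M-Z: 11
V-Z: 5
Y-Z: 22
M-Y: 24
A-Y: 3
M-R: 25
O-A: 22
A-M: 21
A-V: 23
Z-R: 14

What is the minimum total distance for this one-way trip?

Minimum one-way distance = 46.

There are 6! = 720 possible orderings.
O → A → M → Y → V → Z → R: 22+21+24+26+5+14 = 112
O → A → M → Y → V → R → Z: 22+21+24+26+19+14 = 126
O → A → M → Y → Z → V → R: 22+21+24+22+5+19 = 113
O → A → M → Y → Z → R → V: 22+21+24+22+14+19 = 122
O → A → M → Y → R → V → Z: 22+21+24+8+19+5 = 99
O → A → M → Y → R → Z → V: 22+21+24+8+14+5 = 94
O → A → M → V → Y → Z → R: 22+21+6+26+22+14 = 111
O → A → M → V → Y → R → Z: 22+21+6+26+8+14 = 97
… (712 more)
O → Z → V → M → A → Y → R: 3+5+6+21+3+8 = 46  ← best
The minimum is 46.
One shortest path: O → Z → V → M → A → Y → R.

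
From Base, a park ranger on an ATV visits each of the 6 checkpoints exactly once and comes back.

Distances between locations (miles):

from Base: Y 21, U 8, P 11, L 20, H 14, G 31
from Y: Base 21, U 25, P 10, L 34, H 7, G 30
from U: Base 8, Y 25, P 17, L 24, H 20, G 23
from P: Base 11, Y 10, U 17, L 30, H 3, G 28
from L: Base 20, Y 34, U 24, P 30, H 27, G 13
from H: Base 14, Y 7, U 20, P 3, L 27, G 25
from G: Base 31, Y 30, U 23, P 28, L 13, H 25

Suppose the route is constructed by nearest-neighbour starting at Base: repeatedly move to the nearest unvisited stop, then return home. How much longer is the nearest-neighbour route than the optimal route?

From Base: U=8, P=11, H=14, L=20, Y=21, G=31 → choose U (8).
From U: P=17, H=20, G=23, L=24, Y=25 → choose P (17).
From P: H=3, Y=10, G=28, L=30 → choose H (3).
From H: Y=7, G=25, L=27 → choose Y (7).
From Y: G=30, L=34 → choose G (30).
From G: L=13 → choose L (13).
NN route Base → U → P → H → Y → G → L → Base costs 98.
Optimal: Base → U → L → G → Y → H → P → Base costs 96 (by enumerating all 360 distinct tours).
Excess = 98 − 96 = 2.

Excess over optimum: 2 miles.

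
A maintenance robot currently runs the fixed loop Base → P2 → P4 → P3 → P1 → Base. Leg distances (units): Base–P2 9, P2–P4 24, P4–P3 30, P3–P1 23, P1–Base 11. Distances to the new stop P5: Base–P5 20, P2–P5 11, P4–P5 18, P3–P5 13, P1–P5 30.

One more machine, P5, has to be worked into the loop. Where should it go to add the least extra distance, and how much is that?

Adding 1 by placing P5 on the P4–P3 leg.

Insertion cost between consecutive stops i–j is d(i,P5) + d(P5,j) − d(i,j):
  between Base and P2: 20 + 11 − 9 = 22
  between P2 and P4: 11 + 18 − 24 = 5
  between P4 and P3: 18 + 13 − 30 = 1
  between P3 and P1: 13 + 30 − 23 = 20
  between P1 and Base: 30 + 20 − 11 = 39
Cheapest insertion is between P4 and P3, adding 1.
New total = 97 + 1 = 98.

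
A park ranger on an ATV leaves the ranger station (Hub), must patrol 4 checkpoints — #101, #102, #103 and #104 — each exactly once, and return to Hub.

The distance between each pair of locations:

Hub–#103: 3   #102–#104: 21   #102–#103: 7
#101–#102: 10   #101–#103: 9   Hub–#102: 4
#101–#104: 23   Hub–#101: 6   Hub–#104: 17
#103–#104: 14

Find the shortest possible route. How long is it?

Hub - #101 - #102 - #103 - #104 - Hub: 6+10+7+14+17 = 54
Hub - #101 - #102 - #104 - #103 - Hub: 6+10+21+14+3 = 54
Hub - #101 - #103 - #102 - #104 - Hub: 6+9+7+21+17 = 60
Hub - #101 - #103 - #104 - #102 - Hub: 6+9+14+21+4 = 54
Hub - #101 - #104 - #102 - #103 - Hub: 6+23+21+7+3 = 60
Hub - #101 - #104 - #103 - #102 - Hub: 6+23+14+7+4 = 54
Hub - #102 - #101 - #103 - #104 - Hub: 4+10+9+14+17 = 54
Hub - #102 - #101 - #104 - #103 - Hub: 4+10+23+14+3 = 54
Hub - #102 - #103 - #101 - #104 - Hub: 4+7+9+23+17 = 60
Hub - #102 - #104 - #101 - #103 - Hub: 4+21+23+9+3 = 60
Hub - #103 - #101 - #102 - #104 - Hub: 3+9+10+21+17 = 60
Hub - #103 - #102 - #101 - #104 - Hub: 3+7+10+23+17 = 60
The minimum is 54.
One optimal route: Hub → #101 → #102 → #103 → #104 → Hub (or its reverse).

54 — the shortest possible round trip.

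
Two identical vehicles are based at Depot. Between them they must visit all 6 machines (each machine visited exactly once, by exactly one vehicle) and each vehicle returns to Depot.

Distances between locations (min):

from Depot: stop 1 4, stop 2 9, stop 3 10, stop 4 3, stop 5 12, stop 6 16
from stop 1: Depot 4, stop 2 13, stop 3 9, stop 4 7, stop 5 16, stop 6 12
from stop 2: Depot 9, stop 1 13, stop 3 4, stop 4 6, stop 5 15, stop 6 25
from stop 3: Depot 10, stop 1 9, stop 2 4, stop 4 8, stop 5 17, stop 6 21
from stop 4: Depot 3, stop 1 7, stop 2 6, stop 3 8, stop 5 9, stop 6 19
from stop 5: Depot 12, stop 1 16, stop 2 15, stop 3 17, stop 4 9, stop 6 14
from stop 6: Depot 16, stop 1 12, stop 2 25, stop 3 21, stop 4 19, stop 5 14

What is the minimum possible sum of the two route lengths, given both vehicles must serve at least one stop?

Minimum combined distance: 65 min.

There are 2^5 − 1 = 31 ways to divide the 6 stops into two non-empty groups. For each, the best each vehicle can do is its own shortest tour through its group:
  {stop 1} + {stop 2, stop 3, stop 4, stop 5, stop 6}: 8 + 59 = 67
  {stop 2} + {stop 1, stop 3, stop 4, stop 5, stop 6}: 18 + 57 = 75
  {stop 1, stop 2} + {stop 3, stop 4, stop 5, stop 6}: 26 + 57 = 83
  {stop 3} + {stop 1, stop 2, stop 4, stop 5, stop 6}: 20 + 54 = 74
  {stop 1, stop 3} + {stop 2, stop 4, stop 5, stop 6}: 23 + 54 = 77
  {stop 2, stop 3} + {stop 1, stop 4, stop 5, stop 6}: 23 + 42 = 65
  … (31 splits in total)
Best: vehicle 1 Depot → stop 2 → stop 3 → Depot = 23; vehicle 2 Depot → stop 1 → stop 6 → stop 5 → stop 4 → Depot = 42; combined 65.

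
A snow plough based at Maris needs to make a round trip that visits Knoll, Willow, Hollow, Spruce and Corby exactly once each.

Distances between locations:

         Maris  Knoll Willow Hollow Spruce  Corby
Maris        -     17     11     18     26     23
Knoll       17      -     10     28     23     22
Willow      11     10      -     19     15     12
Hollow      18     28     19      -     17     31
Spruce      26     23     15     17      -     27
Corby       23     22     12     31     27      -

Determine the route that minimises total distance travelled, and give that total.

Shortest round trip = 101.

There are 60 distinct closed tours to check (reversals are equivalent).
Maris → Knoll → Willow → Hollow → Spruce → Corby → Maris: 17+10+19+17+27+23 = 113
Maris → Knoll → Willow → Hollow → Corby → Spruce → Maris: 17+10+19+31+27+26 = 130
Maris → Knoll → Willow → Spruce → Hollow → Corby → Maris: 17+10+15+17+31+23 = 113
Maris → Knoll → Willow → Spruce → Corby → Hollow → Maris: 17+10+15+27+31+18 = 118
Maris → Knoll → Willow → Corby → Hollow → Spruce → Maris: 17+10+12+31+17+26 = 113
Maris → Knoll → Willow → Corby → Spruce → Hollow → Maris: 17+10+12+27+17+18 = 101
Maris → Knoll → Hollow → Willow → Spruce → Corby → Maris: 17+28+19+15+27+23 = 129
Maris → Knoll → Hollow → Willow → Corby → Spruce → Maris: 17+28+19+12+27+26 = 129
Maris → Knoll → Hollow → Spruce → Willow → Corby → Maris: 17+28+17+15+12+23 = 112
Maris → Knoll → Hollow → Spruce → Corby → Willow → Maris: 17+28+17+27+12+11 = 112
Maris → Knoll → Hollow → Corby → Willow → Spruce → Maris: 17+28+31+12+15+26 = 129
Maris → Knoll → Hollow → Corby → Spruce → Willow → Maris: 17+28+31+27+15+11 = 129
Maris → Knoll → Spruce → Willow → Hollow → Corby → Maris: 17+23+15+19+31+23 = 128
Maris → Knoll → Spruce → Willow → Corby → Hollow → Maris: 17+23+15+12+31+18 = 116
… (46 more)
The minimum is 101.
One optimal route: Maris → Knoll → Willow → Corby → Spruce → Hollow → Maris (or its reverse).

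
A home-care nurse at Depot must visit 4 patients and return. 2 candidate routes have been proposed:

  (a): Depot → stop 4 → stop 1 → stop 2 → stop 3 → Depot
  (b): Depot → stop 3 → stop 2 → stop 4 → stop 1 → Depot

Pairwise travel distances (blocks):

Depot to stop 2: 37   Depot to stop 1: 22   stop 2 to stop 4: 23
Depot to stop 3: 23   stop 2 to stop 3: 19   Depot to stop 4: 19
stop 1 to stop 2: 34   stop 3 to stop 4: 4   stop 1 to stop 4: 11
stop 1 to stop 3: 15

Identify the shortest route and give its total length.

98 blocks — (b) is the shortest.

(a): 19 + 11 + 34 + 19 + 23 = 106
(b): 23 + 19 + 23 + 11 + 22 = 98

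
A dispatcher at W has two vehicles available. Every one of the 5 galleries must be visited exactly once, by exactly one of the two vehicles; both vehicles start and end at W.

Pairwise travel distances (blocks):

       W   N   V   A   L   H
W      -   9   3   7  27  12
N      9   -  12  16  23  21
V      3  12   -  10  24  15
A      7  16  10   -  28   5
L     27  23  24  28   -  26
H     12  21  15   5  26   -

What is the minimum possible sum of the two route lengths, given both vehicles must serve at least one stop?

Check every non-empty split of the stops between the two vehicles; for each half take its own optimal tour:
  {N} + {V, A, L, H}: 18 + 65 = 83
  {V} + {N, A, L, H}: 6 + 70 = 76
  {N, V} + {A, L, H}: 24 + 65 = 89
  {A} + {N, V, L, H}: 14 + 76 = 90
  {N, A} + {V, L, H}: 32 + 65 = 97
  {V, A} + {N, L, H}: 20 + 70 = 90
  … (15 splits in total)
Best: vehicle 1 W → V → W = 6; vehicle 2 W → N → L → H → A → W = 70; combined 76.

Minimum combined distance: 76 blocks.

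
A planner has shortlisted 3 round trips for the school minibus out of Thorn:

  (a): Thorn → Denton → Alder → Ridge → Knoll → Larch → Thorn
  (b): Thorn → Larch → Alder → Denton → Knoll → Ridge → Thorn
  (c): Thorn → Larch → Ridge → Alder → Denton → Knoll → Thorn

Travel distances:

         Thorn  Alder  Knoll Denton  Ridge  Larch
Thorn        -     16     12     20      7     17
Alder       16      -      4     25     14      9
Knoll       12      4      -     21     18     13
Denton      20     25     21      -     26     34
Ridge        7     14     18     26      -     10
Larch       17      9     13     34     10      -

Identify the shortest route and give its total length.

Shortest is (b), total 97.

(a): 20 + 25 + 14 + 18 + 13 + 17 = 107
(b): 17 + 9 + 25 + 21 + 18 + 7 = 97
(c): 17 + 10 + 14 + 25 + 21 + 12 = 99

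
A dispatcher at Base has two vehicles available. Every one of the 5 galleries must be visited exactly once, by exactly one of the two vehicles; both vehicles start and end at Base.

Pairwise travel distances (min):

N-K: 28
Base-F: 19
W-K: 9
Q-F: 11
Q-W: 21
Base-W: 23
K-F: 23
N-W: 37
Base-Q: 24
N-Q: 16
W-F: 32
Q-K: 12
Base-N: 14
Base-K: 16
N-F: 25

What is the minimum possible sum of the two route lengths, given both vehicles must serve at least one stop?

Try each way of splitting the stops between the two vehicles (each non-empty) and, for each split, find the best tour for each vehicle:
  {N} + {Q, W, K, F}: 28 + 74 = 102
  {Q} + {N, W, K, F}: 48 + 94 = 142
  {N, Q} + {W, K, F}: 54 + 74 = 128
  {W} + {N, Q, K, F}: 46 + 78 = 124
  {N, W} + {Q, K, F}: 74 + 58 = 132
  {Q, W} + {N, K, F}: 68 + 78 = 146
  … (15 splits in total)
Best: vehicle 1 Base → N → Base = 28; vehicle 2 Base → W → K → Q → F → Base = 74; combined 102.

102 min — the smallest possible combined total.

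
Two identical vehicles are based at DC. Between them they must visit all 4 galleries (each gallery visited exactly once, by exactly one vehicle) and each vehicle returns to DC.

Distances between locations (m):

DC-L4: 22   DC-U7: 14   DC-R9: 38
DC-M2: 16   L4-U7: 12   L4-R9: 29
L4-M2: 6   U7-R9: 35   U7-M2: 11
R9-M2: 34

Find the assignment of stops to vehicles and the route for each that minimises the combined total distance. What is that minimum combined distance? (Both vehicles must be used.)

Try each way of splitting the stops between the two vehicles (each non-empty) and, for each split, find the best tour for each vehicle:
  {L4} + {U7, R9, M2}: 44 + 97 = 141
  {U7} + {L4, R9, M2}: 28 + 89 = 117
  {L4, U7} + {R9, M2}: 48 + 88 = 136
  {R9} + {L4, U7, M2}: 76 + 48 = 124
  {L4, R9} + {U7, M2}: 89 + 41 = 130
  {U7, R9} + {L4, M2}: 87 + 44 = 131
  … (7 splits in total)
Best: vehicle 1 DC → U7 → DC = 28; vehicle 2 DC → R9 → L4 → M2 → DC = 89; combined 117.

Minimum combined distance: 117 m.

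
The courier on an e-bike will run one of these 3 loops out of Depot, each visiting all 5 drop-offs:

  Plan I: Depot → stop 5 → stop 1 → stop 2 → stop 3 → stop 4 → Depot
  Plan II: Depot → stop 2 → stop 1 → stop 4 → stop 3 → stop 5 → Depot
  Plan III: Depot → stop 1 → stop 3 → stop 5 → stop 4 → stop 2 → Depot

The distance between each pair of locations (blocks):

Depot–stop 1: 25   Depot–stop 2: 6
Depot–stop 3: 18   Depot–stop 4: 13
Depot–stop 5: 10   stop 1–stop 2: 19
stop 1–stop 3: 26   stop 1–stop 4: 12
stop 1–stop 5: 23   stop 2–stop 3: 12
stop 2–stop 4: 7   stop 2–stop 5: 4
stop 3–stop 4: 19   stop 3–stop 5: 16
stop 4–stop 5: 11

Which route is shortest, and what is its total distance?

Shortest is Plan II, total 82 blocks.

Plan I: 10 + 23 + 19 + 12 + 19 + 13 = 96
Plan II: 6 + 19 + 12 + 19 + 16 + 10 = 82
Plan III: 25 + 26 + 16 + 11 + 7 + 6 = 91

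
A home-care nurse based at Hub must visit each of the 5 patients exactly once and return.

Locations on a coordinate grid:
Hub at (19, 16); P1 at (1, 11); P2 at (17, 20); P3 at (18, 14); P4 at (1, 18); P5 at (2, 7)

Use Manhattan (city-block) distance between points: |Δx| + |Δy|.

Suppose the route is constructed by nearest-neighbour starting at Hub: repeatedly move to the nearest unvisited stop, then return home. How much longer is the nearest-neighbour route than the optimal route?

The nearest-neighbour route is 4 longer than optimal.

Hub: P3=3, P2=6, P4=20, P1=23, P5=26 ⇒ P3
P3: P2=7, P1=20, P4=21, P5=23 ⇒ P2
P2: P4=18, P1=25, P5=28 ⇒ P4
P4: P1=7, P5=12 ⇒ P1
P1: P5=5 ⇒ P5
NN route Hub → P3 → P2 → P4 → P1 → P5 → Hub costs 66.
Optimal: Hub → P2 → P4 → P1 → P5 → P3 → Hub costs 62 (by enumerating all 60 distinct tours).
Excess = 66 − 62 = 4.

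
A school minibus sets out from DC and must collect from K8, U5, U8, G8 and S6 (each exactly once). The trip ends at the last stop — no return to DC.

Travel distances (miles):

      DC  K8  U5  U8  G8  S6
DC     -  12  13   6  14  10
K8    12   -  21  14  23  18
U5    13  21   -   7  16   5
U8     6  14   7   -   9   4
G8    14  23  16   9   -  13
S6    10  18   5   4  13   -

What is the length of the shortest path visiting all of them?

There are 5! = 120 possible orderings.
DC→K8→U5→U8→G8→S6: 12+21+7+9+13 = 62
DC→K8→U5→U8→S6→G8: 12+21+7+4+13 = 57
DC→K8→U5→G8→U8→S6: 12+21+16+9+4 = 62
DC→K8→U5→G8→S6→U8: 12+21+16+13+4 = 66
DC→K8→U5→S6→U8→G8: 12+21+5+4+9 = 51
DC→K8→U5→S6→G8→U8: 12+21+5+13+9 = 60
DC→K8→U8→U5→G8→S6: 12+14+7+16+13 = 62
DC→K8→U8→U5→S6→G8: 12+14+7+5+13 = 51
DC→K8→U8→G8→U5→S6: 12+14+9+16+5 = 56
DC→K8→U8→G8→S6→U5: 12+14+9+13+5 = 53
DC→K8→U8→S6→U5→G8: 12+14+4+5+16 = 51
DC→K8→U8→S6→G8→U5: 12+14+4+13+16 = 59
DC→K8→G8→U5→U8→S6: 12+23+16+7+4 = 62
DC→K8→G8→U5→S6→U8: 12+23+16+5+4 = 60
… (106 more)
The minimum is 51.
One shortest path: DC → K8 → U5 → S6 → U8 → G8.

51 miles — the minimum one-way total.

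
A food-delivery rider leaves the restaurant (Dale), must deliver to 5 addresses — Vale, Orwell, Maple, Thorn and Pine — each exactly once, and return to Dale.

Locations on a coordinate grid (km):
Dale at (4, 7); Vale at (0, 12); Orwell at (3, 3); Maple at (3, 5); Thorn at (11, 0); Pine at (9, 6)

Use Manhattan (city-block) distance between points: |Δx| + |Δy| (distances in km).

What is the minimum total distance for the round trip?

Shortest round trip = 46 km.

With 5 stops there are 5!/2 = 60 distinct round trips (a route and its reverse cost the same).
Dale → Vale → Orwell → Maple → Thorn → Pine → Dale: 9+12+2+13+8+6 = 50
Dale → Vale → Orwell → Maple → Pine → Thorn → Dale: 9+12+2+7+8+14 = 52
Dale → Vale → Orwell → Thorn → Maple → Pine → Dale: 9+12+11+13+7+6 = 58
Dale → Vale → Orwell → Thorn → Pine → Maple → Dale: 9+12+11+8+7+3 = 50
Dale → Vale → Orwell → Pine → Maple → Thorn → Dale: 9+12+9+7+13+14 = 64
Dale → Vale → Orwell → Pine → Thorn → Maple → Dale: 9+12+9+8+13+3 = 54
Dale → Vale → Maple → Orwell → Thorn → Pine → Dale: 9+10+2+11+8+6 = 46
Dale → Vale → Maple → Orwell → Pine → Thorn → Dale: 9+10+2+9+8+14 = 52
Dale → Vale → Maple → Thorn → Orwell → Pine → Dale: 9+10+13+11+9+6 = 58
Dale → Vale → Maple → Thorn → Pine → Orwell → Dale: 9+10+13+8+9+5 = 54
Dale → Vale → Maple → Pine → Orwell → Thorn → Dale: 9+10+7+9+11+14 = 60
Dale → Vale → Maple → Pine → Thorn → Orwell → Dale: 9+10+7+8+11+5 = 50
Dale → Vale → Thorn → Orwell → Maple → Pine → Dale: 9+23+11+2+7+6 = 58
Dale → Vale → Thorn → Orwell → Pine → Maple → Dale: 9+23+11+9+7+3 = 62
… (46 more)
The minimum is 46.
One optimal route: Dale → Vale → Maple → Orwell → Thorn → Pine → Dale (or its reverse).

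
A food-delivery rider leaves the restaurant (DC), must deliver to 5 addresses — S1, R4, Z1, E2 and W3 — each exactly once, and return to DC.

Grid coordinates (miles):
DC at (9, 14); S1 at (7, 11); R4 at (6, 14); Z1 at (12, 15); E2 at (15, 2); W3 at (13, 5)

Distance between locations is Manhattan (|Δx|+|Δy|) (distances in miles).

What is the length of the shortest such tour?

With 5 stops there are 5!/2 = 60 distinct round trips (a route and its reverse cost the same).
DC - S1 - R4 - Z1 - E2 - W3 - DC: 5+4+7+16+5+13 = 50
DC - S1 - R4 - Z1 - W3 - E2 - DC: 5+4+7+11+5+18 = 50
DC - S1 - R4 - E2 - Z1 - W3 - DC: 5+4+21+16+11+13 = 70
DC - S1 - R4 - E2 - W3 - Z1 - DC: 5+4+21+5+11+4 = 50
DC - S1 - R4 - W3 - Z1 - E2 - DC: 5+4+16+11+16+18 = 70
DC - S1 - R4 - W3 - E2 - Z1 - DC: 5+4+16+5+16+4 = 50
DC - S1 - Z1 - R4 - E2 - W3 - DC: 5+9+7+21+5+13 = 60
DC - S1 - Z1 - R4 - W3 - E2 - DC: 5+9+7+16+5+18 = 60
DC - S1 - Z1 - E2 - R4 - W3 - DC: 5+9+16+21+16+13 = 80
DC - S1 - Z1 - E2 - W3 - R4 - DC: 5+9+16+5+16+3 = 54
DC - S1 - Z1 - W3 - R4 - E2 - DC: 5+9+11+16+21+18 = 80
DC - S1 - Z1 - W3 - E2 - R4 - DC: 5+9+11+5+21+3 = 54
DC - S1 - E2 - R4 - Z1 - W3 - DC: 5+17+21+7+11+13 = 74
DC - S1 - E2 - R4 - W3 - Z1 - DC: 5+17+21+16+11+4 = 74
… (46 more)
DC - R4 - S1 - E2 - W3 - Z1 - DC: 3+4+17+5+11+4 = 44  ← best
The minimum is 44.
One optimal route: DC → R4 → S1 → E2 → W3 → Z1 → DC (or its reverse).

44 miles — the shortest possible round trip.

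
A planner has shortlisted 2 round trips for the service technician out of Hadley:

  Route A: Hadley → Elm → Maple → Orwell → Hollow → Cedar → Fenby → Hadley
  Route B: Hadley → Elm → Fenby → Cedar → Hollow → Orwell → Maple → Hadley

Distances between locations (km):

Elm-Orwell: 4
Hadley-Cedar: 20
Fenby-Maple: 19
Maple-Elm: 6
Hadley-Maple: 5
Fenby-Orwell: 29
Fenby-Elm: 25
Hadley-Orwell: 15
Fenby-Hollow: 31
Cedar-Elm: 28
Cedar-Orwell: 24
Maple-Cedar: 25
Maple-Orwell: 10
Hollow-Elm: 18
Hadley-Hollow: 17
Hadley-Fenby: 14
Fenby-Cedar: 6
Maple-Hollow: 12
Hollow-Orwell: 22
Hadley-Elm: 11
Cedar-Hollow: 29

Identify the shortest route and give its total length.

Route A: 11 + 6 + 10 + 22 + 29 + 6 + 14 = 98
Route B: 11 + 25 + 6 + 29 + 22 + 10 + 5 = 108

Shortest is Route A, total 98 km.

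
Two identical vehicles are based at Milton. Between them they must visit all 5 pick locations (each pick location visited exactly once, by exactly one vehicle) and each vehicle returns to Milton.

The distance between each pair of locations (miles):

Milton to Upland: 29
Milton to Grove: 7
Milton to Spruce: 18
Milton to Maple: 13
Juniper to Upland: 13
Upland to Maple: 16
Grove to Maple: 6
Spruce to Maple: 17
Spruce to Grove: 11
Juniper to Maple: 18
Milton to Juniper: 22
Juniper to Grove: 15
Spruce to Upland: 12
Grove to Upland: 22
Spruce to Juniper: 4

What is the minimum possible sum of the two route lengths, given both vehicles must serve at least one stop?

78 miles — the smallest possible combined total.

Try each way of splitting the stops between the two vehicles (each non-empty) and, for each split, find the best tour for each vehicle:
  {Spruce} + {Juniper, Grove, Upland, Maple}: 36 + 64 = 100
  {Juniper} + {Spruce, Grove, Upland, Maple}: 44 + 59 = 103
  {Spruce, Juniper} + {Grove, Upland, Maple}: 44 + 58 = 102
  {Grove} + {Spruce, Juniper, Upland, Maple}: 14 + 64 = 78
  {Spruce, Grove} + {Juniper, Upland, Maple}: 36 + 64 = 100
  {Juniper, Grove} + {Spruce, Upland, Maple}: 44 + 59 = 103
  … (15 splits in total)
Best: vehicle 1 Milton → Grove → Milton = 14; vehicle 2 Milton → Spruce → Juniper → Upland → Maple → Milton = 64; combined 78.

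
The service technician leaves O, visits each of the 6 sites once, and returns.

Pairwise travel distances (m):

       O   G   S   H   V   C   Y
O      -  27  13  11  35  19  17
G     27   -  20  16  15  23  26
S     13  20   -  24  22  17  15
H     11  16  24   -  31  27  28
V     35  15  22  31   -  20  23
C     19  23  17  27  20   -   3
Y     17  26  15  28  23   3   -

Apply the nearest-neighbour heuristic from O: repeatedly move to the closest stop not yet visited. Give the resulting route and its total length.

93 m along O → H → G → V → C → Y → S → O.

From O: distances to unvisited — H=11, S=13, Y=17, C=19, G=27, V=35. Nearest is H (11).
From H: distances to unvisited — G=16, S=24, C=27, Y=28, V=31. Nearest is G (16).
From G: distances to unvisited — V=15, S=20, C=23, Y=26. Nearest is V (15).
From V: distances to unvisited — C=20, S=22, Y=23. Nearest is C (20).
From C: distances to unvisited — Y=3, S=17. Nearest is Y (3).
From Y: distances to unvisited — S=15. Nearest is S (15).
Return S→O: 13.
Total = 11 + 16 + 15 + 20 + 3 + 15 + 13 = 93.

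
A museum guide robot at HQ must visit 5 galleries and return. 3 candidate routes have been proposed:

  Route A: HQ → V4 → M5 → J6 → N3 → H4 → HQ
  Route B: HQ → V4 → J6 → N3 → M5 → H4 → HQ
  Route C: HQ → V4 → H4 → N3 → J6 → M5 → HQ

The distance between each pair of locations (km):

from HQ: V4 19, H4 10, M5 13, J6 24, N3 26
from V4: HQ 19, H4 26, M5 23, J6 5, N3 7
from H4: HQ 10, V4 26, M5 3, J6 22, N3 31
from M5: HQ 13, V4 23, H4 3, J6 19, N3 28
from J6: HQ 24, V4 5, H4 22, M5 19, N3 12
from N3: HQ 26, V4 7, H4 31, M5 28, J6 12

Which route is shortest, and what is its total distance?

Shortest is Route B, total 77 km.

Route A: 19 + 23 + 19 + 12 + 31 + 10 = 114
Route B: 19 + 5 + 12 + 28 + 3 + 10 = 77
Route C: 19 + 26 + 31 + 12 + 19 + 13 = 120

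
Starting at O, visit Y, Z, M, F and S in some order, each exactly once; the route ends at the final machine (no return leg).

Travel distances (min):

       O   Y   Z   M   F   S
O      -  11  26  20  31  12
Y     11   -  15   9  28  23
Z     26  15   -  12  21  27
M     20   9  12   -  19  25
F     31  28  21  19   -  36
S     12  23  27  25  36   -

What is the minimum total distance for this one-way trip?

There are 5! = 120 possible orderings.
O → Y → Z → M → F → S: 11+15+12+19+36 = 93
O → Y → Z → M → S → F: 11+15+12+25+36 = 99
O → Y → Z → F → M → S: 11+15+21+19+25 = 91
O → Y → Z → F → S → M: 11+15+21+36+25 = 108
O → Y → Z → S → M → F: 11+15+27+25+19 = 97
O → Y → Z → S → F → M: 11+15+27+36+19 = 108
O → Y → M → Z → F → S: 11+9+12+21+36 = 89
O → Y → M → Z → S → F: 11+9+12+27+36 = 95
O → Y → M → F → Z → S: 11+9+19+21+27 = 87
O → Y → M → F → S → Z: 11+9+19+36+27 = 102
O → Y → M → S → Z → F: 11+9+25+27+21 = 93
O → Y → M → S → F → Z: 11+9+25+36+21 = 102
O → Y → F → Z → M → S: 11+28+21+12+25 = 97
O → Y → F → Z → S → M: 11+28+21+27+25 = 112
… (106 more)
O → S → Y → M → Z → F: 12+23+9+12+21 = 77  ← best
The minimum is 77.
One shortest path: O → S → Y → M → Z → F.

Minimum one-way distance = 77 min.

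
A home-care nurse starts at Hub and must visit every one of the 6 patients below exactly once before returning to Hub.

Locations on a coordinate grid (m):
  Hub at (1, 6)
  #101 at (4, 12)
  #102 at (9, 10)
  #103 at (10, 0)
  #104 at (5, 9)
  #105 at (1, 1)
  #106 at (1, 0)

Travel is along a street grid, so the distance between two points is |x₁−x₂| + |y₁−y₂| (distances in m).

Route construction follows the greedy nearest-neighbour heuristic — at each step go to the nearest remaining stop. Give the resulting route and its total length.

From Hub: distances to unvisited — #105=5, #106=6, #104=7, #101=9, #102=12, #103=15. Nearest is #105 (5).
From #105: distances to unvisited — #106=1, #103=10, #104=12, #101=14, #102=17. Nearest is #106 (1).
From #106: distances to unvisited — #103=9, #104=13, #101=15, #102=18. Nearest is #103 (9).
From #103: distances to unvisited — #102=11, #104=14, #101=18. Nearest is #102 (11).
From #102: distances to unvisited — #104=5, #101=7. Nearest is #104 (5).
From #104: distances to unvisited — #101=4. Nearest is #101 (4).
Return #101→Hub: 9.
Total = 5 + 1 + 9 + 11 + 5 + 4 + 9 = 44.

Nearest-neighbour total = 44 m; route Hub → #105 → #106 → #103 → #102 → #104 → #101 → Hub.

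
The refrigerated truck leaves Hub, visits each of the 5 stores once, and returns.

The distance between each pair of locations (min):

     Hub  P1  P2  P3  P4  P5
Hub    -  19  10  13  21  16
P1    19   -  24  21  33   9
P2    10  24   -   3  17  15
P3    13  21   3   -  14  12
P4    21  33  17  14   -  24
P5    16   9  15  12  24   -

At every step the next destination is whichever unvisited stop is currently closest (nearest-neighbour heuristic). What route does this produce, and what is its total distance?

At Hub the remaining stops are P2 10, P3 13, P5 16, P1 19, P4 21; go to P2.
At P2 the remaining stops are P3 3, P5 15, P4 17, P1 24; go to P3.
At P3 the remaining stops are P5 12, P4 14, P1 21; go to P5.
At P5 the remaining stops are P1 9, P4 24; go to P1.
At P1 the remaining stops are P4 33; go to P4.
Return P4→Hub: 21.
Total = 10 + 3 + 12 + 9 + 33 + 21 = 88.

Nearest-neighbour total = 88 min; route Hub → P2 → P3 → P5 → P1 → P4 → Hub.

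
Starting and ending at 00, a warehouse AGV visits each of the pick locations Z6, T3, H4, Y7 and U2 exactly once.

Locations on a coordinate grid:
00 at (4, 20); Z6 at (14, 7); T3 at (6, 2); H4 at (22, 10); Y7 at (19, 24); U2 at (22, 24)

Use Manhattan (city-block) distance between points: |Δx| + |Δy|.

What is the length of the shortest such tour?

80 — the shortest possible round trip.

00→Z6→T3→H4→Y7→U2→00: 23+13+24+17+3+22 = 102
00→Z6→T3→H4→U2→Y7→00: 23+13+24+14+3+19 = 96
00→Z6→T3→Y7→H4→U2→00: 23+13+35+17+14+22 = 124
00→Z6→T3→Y7→U2→H4→00: 23+13+35+3+14+28 = 116
00→Z6→T3→U2→H4→Y7→00: 23+13+38+14+17+19 = 124
00→Z6→T3→U2→Y7→H4→00: 23+13+38+3+17+28 = 122
00→Z6→H4→T3→Y7→U2→00: 23+11+24+35+3+22 = 118
00→Z6→H4→T3→U2→Y7→00: 23+11+24+38+3+19 = 118
00→Z6→H4→Y7→T3→U2→00: 23+11+17+35+38+22 = 146
00→Z6→H4→Y7→U2→T3→00: 23+11+17+3+38+20 = 112
00→Z6→H4→U2→T3→Y7→00: 23+11+14+38+35+19 = 140
00→Z6→H4→U2→Y7→T3→00: 23+11+14+3+35+20 = 106
00→Z6→Y7→T3→H4→U2→00: 23+22+35+24+14+22 = 140
00→Z6→Y7→T3→U2→H4→00: 23+22+35+38+14+28 = 160
… (46 more)
00→T3→Z6→H4→U2→Y7→00: 20+13+11+14+3+19 = 80  ← best
The minimum is 80.
One optimal route: 00 → T3 → Z6 → H4 → U2 → Y7 → 00 (or its reverse).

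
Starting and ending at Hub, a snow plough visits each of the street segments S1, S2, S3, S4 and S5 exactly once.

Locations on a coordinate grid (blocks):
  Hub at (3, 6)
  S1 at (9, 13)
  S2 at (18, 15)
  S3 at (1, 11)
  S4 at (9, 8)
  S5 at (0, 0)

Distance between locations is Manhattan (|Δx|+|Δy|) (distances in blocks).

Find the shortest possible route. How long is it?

There are 60 distinct closed tours to check (reversals are equivalent).
Hub-S1-S2-S3-S4-S5-Hub: 13+11+21+11+17+9 = 82
Hub-S1-S2-S3-S5-S4-Hub: 13+11+21+12+17+8 = 82
Hub-S1-S2-S4-S3-S5-Hub: 13+11+16+11+12+9 = 72
Hub-S1-S2-S4-S5-S3-Hub: 13+11+16+17+12+7 = 76
Hub-S1-S2-S5-S3-S4-Hub: 13+11+33+12+11+8 = 88
Hub-S1-S2-S5-S4-S3-Hub: 13+11+33+17+11+7 = 92
Hub-S1-S3-S2-S4-S5-Hub: 13+10+21+16+17+9 = 86
Hub-S1-S3-S2-S5-S4-Hub: 13+10+21+33+17+8 = 102
Hub-S1-S3-S4-S2-S5-Hub: 13+10+11+16+33+9 = 92
Hub-S1-S3-S4-S5-S2-Hub: 13+10+11+17+33+24 = 108
Hub-S1-S3-S5-S2-S4-Hub: 13+10+12+33+16+8 = 92
Hub-S1-S3-S5-S4-S2-Hub: 13+10+12+17+16+24 = 92
Hub-S1-S4-S2-S3-S5-Hub: 13+5+16+21+12+9 = 76
Hub-S1-S4-S2-S5-S3-Hub: 13+5+16+33+12+7 = 86
… (46 more)
Hub-S4-S1-S2-S3-S5-Hub: 8+5+11+21+12+9 = 66  ← best
The minimum is 66.
One optimal route: Hub → S4 → S1 → S2 → S3 → S5 → Hub (or its reverse).

Minimum total distance: 66 blocks.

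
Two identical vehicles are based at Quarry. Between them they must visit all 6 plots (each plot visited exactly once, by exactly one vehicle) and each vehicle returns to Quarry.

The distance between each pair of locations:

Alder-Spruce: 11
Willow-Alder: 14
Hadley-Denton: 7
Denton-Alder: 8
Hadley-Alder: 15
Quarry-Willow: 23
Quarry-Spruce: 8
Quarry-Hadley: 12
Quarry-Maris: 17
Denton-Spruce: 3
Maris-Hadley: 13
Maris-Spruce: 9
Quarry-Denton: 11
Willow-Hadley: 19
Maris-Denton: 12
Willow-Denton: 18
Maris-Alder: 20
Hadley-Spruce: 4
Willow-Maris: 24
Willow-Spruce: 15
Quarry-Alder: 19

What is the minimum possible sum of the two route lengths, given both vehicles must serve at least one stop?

98 — the smallest possible combined total.

There are 2^5 − 1 = 31 ways to divide the 6 stops into two non-empty groups. For each, the best each vehicle can do is its own shortest tour through its group:
  {Willow} + {Maris, Hadley, Denton, Alder, Spruce}: 46 + 64 = 110
  {Maris} + {Willow, Hadley, Denton, Alder, Spruce}: 34 + 64 = 98
  {Willow, Maris} + {Hadley, Denton, Alder, Spruce}: 64 + 46 = 110
  {Hadley} + {Willow, Maris, Denton, Alder, Spruce}: 24 + 74 = 98
  {Willow, Hadley} + {Maris, Denton, Alder, Spruce}: 54 + 56 = 110
  {Maris, Hadley} + {Willow, Denton, Alder, Spruce}: 42 + 56 = 98
  … (31 splits in total)
Best: vehicle 1 Quarry → Maris → Quarry = 34; vehicle 2 Quarry → Willow → Alder → Denton → Hadley → Spruce → Quarry = 64; combined 98.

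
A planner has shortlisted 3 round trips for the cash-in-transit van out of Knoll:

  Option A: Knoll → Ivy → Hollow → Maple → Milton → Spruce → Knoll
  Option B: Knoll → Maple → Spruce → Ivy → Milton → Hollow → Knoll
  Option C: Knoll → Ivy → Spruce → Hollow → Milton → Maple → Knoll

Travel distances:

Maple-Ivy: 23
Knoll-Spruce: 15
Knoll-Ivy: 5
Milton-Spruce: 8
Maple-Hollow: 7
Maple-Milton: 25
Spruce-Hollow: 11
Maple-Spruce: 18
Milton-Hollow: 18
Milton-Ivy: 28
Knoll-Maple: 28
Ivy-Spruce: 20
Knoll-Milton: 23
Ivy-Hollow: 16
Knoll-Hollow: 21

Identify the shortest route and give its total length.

Option A: 5 + 16 + 7 + 25 + 8 + 15 = 76
Option B: 28 + 18 + 20 + 28 + 18 + 21 = 133
Option C: 5 + 20 + 11 + 18 + 25 + 28 = 107

76 — Option A is the shortest.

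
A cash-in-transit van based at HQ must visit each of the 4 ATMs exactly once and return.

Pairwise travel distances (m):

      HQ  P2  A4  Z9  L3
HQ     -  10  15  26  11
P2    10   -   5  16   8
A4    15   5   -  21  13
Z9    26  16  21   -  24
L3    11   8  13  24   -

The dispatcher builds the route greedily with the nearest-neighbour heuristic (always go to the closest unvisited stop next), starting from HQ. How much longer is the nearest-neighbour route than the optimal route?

Excess over optimum: 7 m.

From HQ: P2=10, L3=11, A4=15, Z9=26 → choose P2 (10).
From P2: A4=5, L3=8, Z9=16 → choose A4 (5).
From A4: L3=13, Z9=21 → choose L3 (13).
From L3: Z9=24 → choose Z9 (24).
NN route HQ → P2 → A4 → L3 → Z9 → HQ costs 78.
Optimal: HQ → P2 → A4 → Z9 → L3 → HQ costs 71 (by enumerating all 12 distinct tours).
Excess = 78 − 71 = 7.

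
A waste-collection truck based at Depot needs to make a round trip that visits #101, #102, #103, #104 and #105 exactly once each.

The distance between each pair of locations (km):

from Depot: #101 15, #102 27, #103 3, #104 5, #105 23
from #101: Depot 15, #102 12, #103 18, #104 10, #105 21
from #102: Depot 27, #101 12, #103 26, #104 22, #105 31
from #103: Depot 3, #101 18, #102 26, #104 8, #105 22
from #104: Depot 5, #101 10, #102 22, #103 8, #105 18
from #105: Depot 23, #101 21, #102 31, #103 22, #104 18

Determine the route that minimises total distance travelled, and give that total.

Depot→#101→#102→#103→#104→#105→Depot: 15+12+26+8+18+23 = 102
Depot→#101→#102→#103→#105→#104→Depot: 15+12+26+22+18+5 = 98
Depot→#101→#102→#104→#103→#105→Depot: 15+12+22+8+22+23 = 102
Depot→#101→#102→#104→#105→#103→Depot: 15+12+22+18+22+3 = 92
Depot→#101→#102→#105→#103→#104→Depot: 15+12+31+22+8+5 = 93
Depot→#101→#102→#105→#104→#103→Depot: 15+12+31+18+8+3 = 87
Depot→#101→#103→#102→#104→#105→Depot: 15+18+26+22+18+23 = 122
Depot→#101→#103→#102→#105→#104→Depot: 15+18+26+31+18+5 = 113
Depot→#101→#103→#104→#102→#105→Depot: 15+18+8+22+31+23 = 117
Depot→#101→#103→#104→#105→#102→Depot: 15+18+8+18+31+27 = 117
Depot→#101→#103→#105→#102→#104→Depot: 15+18+22+31+22+5 = 113
Depot→#101→#103→#105→#104→#102→Depot: 15+18+22+18+22+27 = 122
Depot→#101→#104→#102→#103→#105→Depot: 15+10+22+26+22+23 = 118
Depot→#101→#104→#102→#105→#103→Depot: 15+10+22+31+22+3 = 103
… (46 more)
Depot→#103→#105→#102→#101→#104→Depot: 3+22+31+12+10+5 = 83  ← best
The minimum is 83.
One optimal route: Depot → #103 → #105 → #102 → #101 → #104 → Depot (or its reverse).

Minimum total distance: 83 km.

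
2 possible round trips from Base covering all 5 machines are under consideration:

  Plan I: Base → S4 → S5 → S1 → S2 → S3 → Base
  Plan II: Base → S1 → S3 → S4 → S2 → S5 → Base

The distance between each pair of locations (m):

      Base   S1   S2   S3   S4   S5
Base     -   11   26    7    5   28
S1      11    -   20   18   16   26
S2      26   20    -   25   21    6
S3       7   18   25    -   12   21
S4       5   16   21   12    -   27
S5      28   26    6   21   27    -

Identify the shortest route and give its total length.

Plan I: 5 + 27 + 26 + 20 + 25 + 7 = 110
Plan II: 11 + 18 + 12 + 21 + 6 + 28 = 96

Shortest is Plan II, total 96 m.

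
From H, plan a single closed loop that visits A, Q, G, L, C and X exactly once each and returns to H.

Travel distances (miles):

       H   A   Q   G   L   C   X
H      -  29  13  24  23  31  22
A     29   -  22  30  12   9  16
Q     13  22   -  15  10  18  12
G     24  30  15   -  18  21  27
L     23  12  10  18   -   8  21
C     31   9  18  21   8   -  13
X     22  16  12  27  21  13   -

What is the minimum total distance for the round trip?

With 6 stops there are 6!/2 = 360 distinct round trips (a route and its reverse cost the same).
H → A → Q → G → L → C → X → H: 29+22+15+18+8+13+22 = 127
H → A → Q → G → L → X → C → H: 29+22+15+18+21+13+31 = 149
H → A → Q → G → C → L → X → H: 29+22+15+21+8+21+22 = 138
H → A → Q → G → C → X → L → H: 29+22+15+21+13+21+23 = 144
H → A → Q → G → X → L → C → H: 29+22+15+27+21+8+31 = 153
H → A → Q → G → X → C → L → H: 29+22+15+27+13+8+23 = 137
H → A → Q → L → G → C → X → H: 29+22+10+18+21+13+22 = 135
H → A → Q → L → G → X → C → H: 29+22+10+18+27+13+31 = 150
… (352 more)
H → Q → X → A → C → L → G → H: 13+12+16+9+8+18+24 = 100  ← best
The minimum is 100.
One optimal route: H → Q → X → A → C → L → G → H (or its reverse).

100 miles — the shortest possible round trip.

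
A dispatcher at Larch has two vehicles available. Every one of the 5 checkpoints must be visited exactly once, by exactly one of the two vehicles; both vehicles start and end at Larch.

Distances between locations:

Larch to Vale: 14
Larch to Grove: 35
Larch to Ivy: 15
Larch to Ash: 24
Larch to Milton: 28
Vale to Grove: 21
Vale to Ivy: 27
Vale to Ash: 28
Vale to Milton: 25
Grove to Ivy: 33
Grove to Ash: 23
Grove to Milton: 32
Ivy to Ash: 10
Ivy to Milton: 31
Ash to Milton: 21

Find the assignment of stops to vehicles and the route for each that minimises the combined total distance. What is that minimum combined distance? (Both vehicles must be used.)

Minimum combined distance: 136.

Try each way of splitting the stops between the two vehicles (each non-empty) and, for each split, find the best tour for each vehicle:
  {Vale} + {Grove, Ivy, Ash, Milton}: 28 + 108 = 136
  {Grove} + {Vale, Ivy, Ash, Milton}: 70 + 85 = 155
  {Vale, Grove} + {Ivy, Ash, Milton}: 70 + 74 = 144
  {Ivy} + {Vale, Grove, Ash, Milton}: 30 + 107 = 137
  {Vale, Ivy} + {Grove, Ash, Milton}: 56 + 107 = 163
  {Grove, Ivy} + {Vale, Ash, Milton}: 83 + 84 = 167
  … (15 splits in total)
Best: vehicle 1 Larch → Vale → Larch = 28; vehicle 2 Larch → Ivy → Ash → Grove → Milton → Larch = 108; combined 136.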